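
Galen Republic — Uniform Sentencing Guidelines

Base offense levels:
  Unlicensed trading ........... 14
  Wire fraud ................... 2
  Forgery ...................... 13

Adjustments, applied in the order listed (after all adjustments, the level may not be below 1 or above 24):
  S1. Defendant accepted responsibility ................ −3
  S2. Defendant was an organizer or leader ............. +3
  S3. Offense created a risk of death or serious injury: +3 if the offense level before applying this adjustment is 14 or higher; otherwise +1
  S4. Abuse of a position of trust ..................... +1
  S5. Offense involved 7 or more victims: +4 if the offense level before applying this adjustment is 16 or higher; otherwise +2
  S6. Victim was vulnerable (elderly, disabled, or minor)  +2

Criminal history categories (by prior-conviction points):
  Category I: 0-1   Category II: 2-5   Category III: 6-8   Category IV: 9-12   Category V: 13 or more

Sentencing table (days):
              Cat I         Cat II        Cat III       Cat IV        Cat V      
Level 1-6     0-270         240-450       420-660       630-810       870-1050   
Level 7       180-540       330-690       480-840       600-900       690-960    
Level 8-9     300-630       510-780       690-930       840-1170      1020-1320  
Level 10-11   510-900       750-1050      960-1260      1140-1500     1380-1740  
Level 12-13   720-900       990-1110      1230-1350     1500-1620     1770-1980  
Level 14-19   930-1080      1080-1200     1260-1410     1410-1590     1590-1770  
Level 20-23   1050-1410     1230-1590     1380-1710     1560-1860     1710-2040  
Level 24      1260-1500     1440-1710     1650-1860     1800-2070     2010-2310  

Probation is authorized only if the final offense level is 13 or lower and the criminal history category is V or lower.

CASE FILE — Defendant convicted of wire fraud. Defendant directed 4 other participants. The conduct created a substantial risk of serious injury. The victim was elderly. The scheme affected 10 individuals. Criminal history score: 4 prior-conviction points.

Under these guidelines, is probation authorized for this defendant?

Yes

Base offense level for wire fraud: 2.
S2 applies: 2 + 3 = 5.
S3 applies (level before this adjustment is 5 < 14, so +1): 5 + 1 = 6.
S4 does not apply.
S5 applies (level before this adjustment is 6 < 16, so +2): 6 + 2 = 8.
S6 applies: 8 + 2 = 10.
Final offense level: 10.
Criminal history: 4 prior points → Category II (2-5).
Level 10 falls in the 10-11 band.
Grid: Level 10-11 × Category II = 750-1050 days.
Probation check: level 10 ≤ 13 and category II ≤ V → eligible.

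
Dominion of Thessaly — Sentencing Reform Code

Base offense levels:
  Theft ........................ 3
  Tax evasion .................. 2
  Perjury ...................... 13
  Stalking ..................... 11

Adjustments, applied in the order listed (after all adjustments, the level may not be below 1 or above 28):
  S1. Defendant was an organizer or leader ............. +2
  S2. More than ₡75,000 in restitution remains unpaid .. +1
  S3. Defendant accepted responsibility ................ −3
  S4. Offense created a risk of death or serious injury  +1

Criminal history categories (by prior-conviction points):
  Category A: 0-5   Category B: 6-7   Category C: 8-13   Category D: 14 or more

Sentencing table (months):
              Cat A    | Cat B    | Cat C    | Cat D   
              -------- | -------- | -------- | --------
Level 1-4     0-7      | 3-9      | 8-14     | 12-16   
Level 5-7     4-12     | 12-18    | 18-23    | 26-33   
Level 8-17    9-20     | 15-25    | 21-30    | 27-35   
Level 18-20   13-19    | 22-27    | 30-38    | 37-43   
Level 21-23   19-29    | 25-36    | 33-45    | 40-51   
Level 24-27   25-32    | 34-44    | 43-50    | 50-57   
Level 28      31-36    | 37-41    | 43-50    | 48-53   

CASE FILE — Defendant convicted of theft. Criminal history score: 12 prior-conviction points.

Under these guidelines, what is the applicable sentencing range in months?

8-14 months

Base offense level for theft: 3.
Final offense level: 3.
Criminal history: 12 prior points → Category C (8-13).
Level 3 falls in the 1-4 band.
Grid: Level 1-4 × Category C = 8-14 months.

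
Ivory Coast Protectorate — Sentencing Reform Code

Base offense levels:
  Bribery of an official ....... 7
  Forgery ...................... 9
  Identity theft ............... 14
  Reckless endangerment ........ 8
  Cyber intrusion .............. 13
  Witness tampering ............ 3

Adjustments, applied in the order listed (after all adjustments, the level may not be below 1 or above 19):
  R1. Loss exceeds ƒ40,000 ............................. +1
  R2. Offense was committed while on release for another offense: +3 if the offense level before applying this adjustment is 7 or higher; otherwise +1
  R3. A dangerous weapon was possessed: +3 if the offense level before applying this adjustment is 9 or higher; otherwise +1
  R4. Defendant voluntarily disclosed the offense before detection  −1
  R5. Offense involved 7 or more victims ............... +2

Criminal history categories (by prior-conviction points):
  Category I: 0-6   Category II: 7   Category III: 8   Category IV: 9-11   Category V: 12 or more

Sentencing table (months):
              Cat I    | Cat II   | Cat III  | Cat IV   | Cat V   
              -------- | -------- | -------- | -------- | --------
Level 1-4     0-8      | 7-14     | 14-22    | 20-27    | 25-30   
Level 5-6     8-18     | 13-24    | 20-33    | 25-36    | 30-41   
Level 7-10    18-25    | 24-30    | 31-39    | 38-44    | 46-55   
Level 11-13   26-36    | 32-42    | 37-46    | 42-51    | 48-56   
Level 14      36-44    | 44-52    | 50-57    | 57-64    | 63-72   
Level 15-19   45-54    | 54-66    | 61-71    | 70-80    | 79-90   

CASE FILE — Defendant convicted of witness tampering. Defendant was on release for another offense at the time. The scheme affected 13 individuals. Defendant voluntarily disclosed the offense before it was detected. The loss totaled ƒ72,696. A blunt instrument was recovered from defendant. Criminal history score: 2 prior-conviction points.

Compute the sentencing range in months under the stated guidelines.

18-25 months

Base offense level for witness tampering: 3.
R1 applies: 3 + 1 = 4.
R2 applies (level before this adjustment is 4 < 7, so +1): 4 + 1 = 5.
R3 applies (level before this adjustment is 5 < 9, so +1): 5 + 1 = 6.
R4 applies: 6 − 1 = 5.
R5 applies: 5 + 2 = 7.
Final offense level: 7.
Criminal history: 2 prior points → Category I (0-6).
Level 7 falls in the 7-10 band.
Grid: Level 7-10 × Category I = 18-25 months.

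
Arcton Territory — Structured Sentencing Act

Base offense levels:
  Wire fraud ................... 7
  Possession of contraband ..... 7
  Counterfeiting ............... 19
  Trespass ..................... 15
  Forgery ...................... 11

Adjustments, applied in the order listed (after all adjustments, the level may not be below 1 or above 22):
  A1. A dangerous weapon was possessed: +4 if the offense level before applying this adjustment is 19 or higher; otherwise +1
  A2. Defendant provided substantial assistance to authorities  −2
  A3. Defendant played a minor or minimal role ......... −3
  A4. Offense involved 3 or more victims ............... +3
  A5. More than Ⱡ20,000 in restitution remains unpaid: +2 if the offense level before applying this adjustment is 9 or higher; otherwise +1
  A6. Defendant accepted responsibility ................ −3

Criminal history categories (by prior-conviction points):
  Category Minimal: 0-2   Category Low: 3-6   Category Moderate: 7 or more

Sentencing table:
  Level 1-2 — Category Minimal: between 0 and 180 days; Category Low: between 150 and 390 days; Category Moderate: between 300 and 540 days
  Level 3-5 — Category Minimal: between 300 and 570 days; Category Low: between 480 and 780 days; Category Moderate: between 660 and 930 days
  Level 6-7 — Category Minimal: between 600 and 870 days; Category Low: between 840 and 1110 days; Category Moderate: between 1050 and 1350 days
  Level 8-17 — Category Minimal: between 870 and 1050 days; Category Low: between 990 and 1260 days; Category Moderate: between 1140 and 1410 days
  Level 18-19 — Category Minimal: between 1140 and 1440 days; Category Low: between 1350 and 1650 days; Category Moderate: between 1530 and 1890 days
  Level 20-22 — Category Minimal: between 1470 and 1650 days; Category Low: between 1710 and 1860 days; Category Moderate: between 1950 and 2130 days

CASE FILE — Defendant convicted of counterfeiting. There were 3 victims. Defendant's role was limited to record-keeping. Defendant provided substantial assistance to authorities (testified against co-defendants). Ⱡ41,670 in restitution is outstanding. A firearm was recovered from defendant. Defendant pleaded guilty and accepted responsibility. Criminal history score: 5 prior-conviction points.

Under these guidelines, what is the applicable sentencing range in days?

1710-1860 days

Base offense level for counterfeiting: 19.
A1 applies (level before this adjustment is 19 ≥ 19, so +4): 19 + 4 = 23.
A2 applies: 23 − 2 = 21.
A3 applies: 21 − 3 = 18.
A4 applies: 18 + 3 = 21.
A5 applies (level before this adjustment is 21 ≥ 9, so +2): 21 + 2 = 23.
A6 applies: 23 − 3 = 20.
Final offense level: 20.
Criminal history: 5 prior points → Category Low (3-6).
Level 20 falls in the 20-22 band.
Grid: Level 20-22 × Category Low = 1710-1860 days.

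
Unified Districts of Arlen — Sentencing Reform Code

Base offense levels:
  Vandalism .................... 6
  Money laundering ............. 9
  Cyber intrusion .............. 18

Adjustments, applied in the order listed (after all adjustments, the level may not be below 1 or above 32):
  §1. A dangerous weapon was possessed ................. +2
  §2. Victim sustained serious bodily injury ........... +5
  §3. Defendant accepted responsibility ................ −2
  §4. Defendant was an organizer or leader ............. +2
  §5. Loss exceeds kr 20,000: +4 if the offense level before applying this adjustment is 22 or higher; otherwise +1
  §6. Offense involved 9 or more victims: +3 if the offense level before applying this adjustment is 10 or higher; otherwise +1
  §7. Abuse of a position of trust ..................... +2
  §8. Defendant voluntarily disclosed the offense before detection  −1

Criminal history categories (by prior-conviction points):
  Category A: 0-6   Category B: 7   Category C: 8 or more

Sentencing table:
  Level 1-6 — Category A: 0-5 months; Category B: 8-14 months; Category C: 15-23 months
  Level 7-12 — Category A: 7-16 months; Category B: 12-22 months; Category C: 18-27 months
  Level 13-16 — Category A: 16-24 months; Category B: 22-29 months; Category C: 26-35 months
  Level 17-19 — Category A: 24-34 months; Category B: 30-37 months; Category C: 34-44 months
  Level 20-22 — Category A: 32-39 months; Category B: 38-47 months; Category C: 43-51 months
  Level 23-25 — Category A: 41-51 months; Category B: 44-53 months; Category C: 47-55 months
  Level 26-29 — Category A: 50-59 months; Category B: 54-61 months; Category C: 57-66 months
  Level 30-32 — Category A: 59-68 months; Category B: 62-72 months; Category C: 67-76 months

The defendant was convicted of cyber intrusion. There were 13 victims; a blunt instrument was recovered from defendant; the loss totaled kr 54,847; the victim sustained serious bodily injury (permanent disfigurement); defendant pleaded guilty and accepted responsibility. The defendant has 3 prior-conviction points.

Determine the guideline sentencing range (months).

59-68 months

Base offense level for cyber intrusion: 18.
§1 applies: 18 + 2 = 20.
§2 applies: 20 + 5 = 25.
§3 applies: 25 − 2 = 23.
§4 does not apply.
§5 applies (level before this adjustment is 23 ≥ 22, so +4): 23 + 4 = 27.
§6 applies (level before this adjustment is 27 ≥ 10, so +3): 27 + 3 = 30.
§7 does not apply.
Final offense level: 30.
Criminal history: 3 prior points → Category A (0-6).
Level 30 falls in the 30-32 band.
Grid: Level 30-32 × Category A = 59-68 months.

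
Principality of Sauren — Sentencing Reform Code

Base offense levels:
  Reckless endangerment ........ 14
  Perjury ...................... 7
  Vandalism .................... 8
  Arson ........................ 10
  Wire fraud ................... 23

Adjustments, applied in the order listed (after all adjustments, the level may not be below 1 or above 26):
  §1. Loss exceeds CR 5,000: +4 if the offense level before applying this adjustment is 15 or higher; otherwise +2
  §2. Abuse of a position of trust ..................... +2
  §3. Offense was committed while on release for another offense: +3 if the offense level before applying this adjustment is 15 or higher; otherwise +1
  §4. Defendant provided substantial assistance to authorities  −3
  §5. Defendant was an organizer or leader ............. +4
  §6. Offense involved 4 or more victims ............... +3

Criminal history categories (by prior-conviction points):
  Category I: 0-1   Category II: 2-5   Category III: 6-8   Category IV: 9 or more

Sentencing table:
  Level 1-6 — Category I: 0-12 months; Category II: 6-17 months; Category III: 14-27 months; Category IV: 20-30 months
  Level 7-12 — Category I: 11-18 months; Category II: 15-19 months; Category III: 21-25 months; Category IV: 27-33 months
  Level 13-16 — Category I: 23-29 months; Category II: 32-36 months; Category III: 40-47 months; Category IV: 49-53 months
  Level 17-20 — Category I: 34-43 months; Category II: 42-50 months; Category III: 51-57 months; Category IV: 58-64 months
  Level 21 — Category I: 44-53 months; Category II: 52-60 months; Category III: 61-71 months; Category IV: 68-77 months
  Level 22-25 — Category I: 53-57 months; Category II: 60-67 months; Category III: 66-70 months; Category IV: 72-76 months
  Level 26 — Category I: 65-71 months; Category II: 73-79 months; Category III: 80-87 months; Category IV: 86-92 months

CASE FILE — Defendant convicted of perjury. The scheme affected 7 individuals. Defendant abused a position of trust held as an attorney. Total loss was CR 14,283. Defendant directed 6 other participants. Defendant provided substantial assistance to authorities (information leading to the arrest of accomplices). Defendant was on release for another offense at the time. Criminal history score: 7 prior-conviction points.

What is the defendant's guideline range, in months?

Base offense level for perjury: 7.
§1 applies (level before this adjustment is 7 < 15, so +2): 7 + 2 = 9.
§2 applies: 9 + 2 = 11.
§3 applies (level before this adjustment is 11 < 15, so +1): 11 + 1 = 12.
§4 applies: 12 − 3 = 9.
§5 applies: 9 + 4 = 13.
§6 applies: 13 + 3 = 16.
Final offense level: 16.
Criminal history: 7 prior points → Category III (6-8).
Level 16 falls in the 13-16 band.
Grid: Level 13-16 × Category III = 40-47 months.

40-47 months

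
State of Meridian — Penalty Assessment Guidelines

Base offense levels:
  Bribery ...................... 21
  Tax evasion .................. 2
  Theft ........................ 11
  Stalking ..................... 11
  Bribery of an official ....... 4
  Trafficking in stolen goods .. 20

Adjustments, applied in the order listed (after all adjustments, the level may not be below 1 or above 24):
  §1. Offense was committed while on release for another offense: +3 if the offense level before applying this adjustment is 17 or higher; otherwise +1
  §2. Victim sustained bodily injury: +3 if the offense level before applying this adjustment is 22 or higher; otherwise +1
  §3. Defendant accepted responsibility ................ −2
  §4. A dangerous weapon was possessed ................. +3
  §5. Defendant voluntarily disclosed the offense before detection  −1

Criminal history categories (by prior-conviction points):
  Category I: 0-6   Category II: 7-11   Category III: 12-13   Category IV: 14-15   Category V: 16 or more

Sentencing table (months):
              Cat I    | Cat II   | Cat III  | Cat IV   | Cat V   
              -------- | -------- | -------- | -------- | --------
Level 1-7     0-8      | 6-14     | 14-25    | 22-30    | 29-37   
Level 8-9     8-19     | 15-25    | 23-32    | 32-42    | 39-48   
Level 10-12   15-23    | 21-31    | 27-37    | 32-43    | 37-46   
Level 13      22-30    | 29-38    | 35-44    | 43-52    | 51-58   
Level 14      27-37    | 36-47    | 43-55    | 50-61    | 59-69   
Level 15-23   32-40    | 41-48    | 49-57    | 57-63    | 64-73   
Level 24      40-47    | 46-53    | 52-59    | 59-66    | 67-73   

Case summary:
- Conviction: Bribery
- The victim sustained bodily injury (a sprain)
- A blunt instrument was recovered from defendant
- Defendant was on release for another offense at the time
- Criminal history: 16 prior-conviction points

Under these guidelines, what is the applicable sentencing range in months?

67-73 months

Base offense level for bribery: 21.
§1 applies (level before this adjustment is 21 ≥ 17, so +3): 21 + 3 = 24.
§2 applies (level before this adjustment is 24 ≥ 22, so +3): 24 + 3 = 27.
§4 applies: 27 + 3 = 30.
§5 does not apply.
Level 30 exceeds the maximum of 24; capped at 24.
Final offense level: 24.
Criminal history: 16 prior points → Category V (16+).
Level 24 falls in the 24 band.
Grid: Level 24 × Category V = 67-73 months.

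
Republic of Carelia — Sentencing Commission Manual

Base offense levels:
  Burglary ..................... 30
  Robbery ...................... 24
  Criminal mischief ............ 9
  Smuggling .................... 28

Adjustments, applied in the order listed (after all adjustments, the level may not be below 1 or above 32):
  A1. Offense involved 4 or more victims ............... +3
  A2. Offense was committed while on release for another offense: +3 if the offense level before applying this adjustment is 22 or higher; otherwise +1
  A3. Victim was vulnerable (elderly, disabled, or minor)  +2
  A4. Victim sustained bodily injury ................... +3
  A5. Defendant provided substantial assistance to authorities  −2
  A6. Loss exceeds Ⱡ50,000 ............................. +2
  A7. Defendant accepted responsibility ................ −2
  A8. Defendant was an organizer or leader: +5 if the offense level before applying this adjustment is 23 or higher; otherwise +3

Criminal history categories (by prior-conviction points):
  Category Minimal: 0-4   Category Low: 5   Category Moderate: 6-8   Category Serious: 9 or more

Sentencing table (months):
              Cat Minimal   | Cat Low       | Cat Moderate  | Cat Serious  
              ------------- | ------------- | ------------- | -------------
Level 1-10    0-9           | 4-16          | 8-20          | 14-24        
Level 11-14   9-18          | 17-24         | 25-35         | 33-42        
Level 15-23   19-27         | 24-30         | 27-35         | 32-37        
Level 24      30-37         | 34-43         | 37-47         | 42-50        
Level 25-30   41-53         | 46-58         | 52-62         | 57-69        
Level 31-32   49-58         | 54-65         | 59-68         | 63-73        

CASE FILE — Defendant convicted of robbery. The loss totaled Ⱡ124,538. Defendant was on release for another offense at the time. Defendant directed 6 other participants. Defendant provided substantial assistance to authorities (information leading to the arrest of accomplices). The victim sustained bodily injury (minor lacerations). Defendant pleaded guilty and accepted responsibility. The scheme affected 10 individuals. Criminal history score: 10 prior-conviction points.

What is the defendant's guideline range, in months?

63-73 months

Base offense level for robbery: 24.
A1 applies: 24 + 3 = 27.
A2 applies (level before this adjustment is 27 ≥ 22, so +3): 27 + 3 = 30.
A4 applies: 30 + 3 = 33.
A5 applies: 33 − 2 = 31.
A6 applies: 31 + 2 = 33.
A7 applies: 33 − 2 = 31.
A8 applies (level before this adjustment is 31 ≥ 23, so +5): 31 + 5 = 36.
Level 36 exceeds the maximum of 32; capped at 32.
Final offense level: 32.
Criminal history: 10 prior points → Category Serious (9+).
Level 32 falls in the 31-32 band.
Grid: Level 31-32 × Category Serious = 63-73 months.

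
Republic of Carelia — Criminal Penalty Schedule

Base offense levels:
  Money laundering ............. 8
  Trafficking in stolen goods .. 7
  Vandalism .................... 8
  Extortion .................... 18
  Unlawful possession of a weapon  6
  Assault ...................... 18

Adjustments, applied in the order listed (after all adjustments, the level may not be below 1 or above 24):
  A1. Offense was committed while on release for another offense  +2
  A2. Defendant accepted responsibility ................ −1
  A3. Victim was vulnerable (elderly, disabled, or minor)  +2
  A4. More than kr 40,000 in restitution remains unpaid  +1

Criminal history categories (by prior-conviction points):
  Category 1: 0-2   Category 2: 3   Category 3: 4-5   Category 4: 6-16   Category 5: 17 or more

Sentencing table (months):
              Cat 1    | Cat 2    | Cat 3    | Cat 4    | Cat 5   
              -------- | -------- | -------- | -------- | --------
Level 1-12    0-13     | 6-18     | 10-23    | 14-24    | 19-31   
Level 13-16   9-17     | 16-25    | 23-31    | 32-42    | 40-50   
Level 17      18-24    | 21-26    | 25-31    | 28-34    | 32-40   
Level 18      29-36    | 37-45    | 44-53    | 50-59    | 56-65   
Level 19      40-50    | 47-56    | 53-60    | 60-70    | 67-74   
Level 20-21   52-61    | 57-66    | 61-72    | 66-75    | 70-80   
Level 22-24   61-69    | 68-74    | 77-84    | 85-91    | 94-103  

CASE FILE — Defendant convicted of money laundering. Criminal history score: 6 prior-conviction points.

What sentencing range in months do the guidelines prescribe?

14-24 months

Base offense level for money laundering: 8.
Final offense level: 8.
Criminal history: 6 prior points → Category 4 (6-16).
Level 8 falls in the 1-12 band.
Grid: Level 1-12 × Category 4 = 14-24 months.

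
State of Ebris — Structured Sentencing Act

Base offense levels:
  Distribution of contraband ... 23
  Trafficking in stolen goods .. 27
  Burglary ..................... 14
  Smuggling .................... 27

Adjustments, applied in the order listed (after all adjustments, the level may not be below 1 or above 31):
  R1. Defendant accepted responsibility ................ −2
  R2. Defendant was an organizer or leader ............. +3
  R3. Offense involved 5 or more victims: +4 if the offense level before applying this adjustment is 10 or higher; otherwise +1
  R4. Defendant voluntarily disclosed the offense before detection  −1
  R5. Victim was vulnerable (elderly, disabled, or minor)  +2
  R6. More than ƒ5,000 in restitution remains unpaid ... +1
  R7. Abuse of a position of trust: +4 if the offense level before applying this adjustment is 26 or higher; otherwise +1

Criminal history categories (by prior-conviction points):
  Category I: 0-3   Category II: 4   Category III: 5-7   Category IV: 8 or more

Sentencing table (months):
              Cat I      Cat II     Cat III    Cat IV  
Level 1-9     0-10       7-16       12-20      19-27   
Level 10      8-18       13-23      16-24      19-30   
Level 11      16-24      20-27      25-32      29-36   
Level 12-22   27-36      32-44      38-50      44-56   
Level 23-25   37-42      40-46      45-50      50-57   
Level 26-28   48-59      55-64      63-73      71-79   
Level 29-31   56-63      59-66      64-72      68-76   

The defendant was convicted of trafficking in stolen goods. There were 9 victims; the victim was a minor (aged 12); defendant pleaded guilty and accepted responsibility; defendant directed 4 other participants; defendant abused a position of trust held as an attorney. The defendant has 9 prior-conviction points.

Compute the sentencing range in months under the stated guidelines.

Base offense level for trafficking in stolen goods: 27.
R1 applies: 27 − 2 = 25.
R2 applies: 25 + 3 = 28.
R3 applies (level before this adjustment is 28 ≥ 10, so +4): 28 + 4 = 32.
R5 applies: 32 + 2 = 34.
R6 does not apply.
R7 applies (level before this adjustment is 34 ≥ 26, so +4): 34 + 4 = 38.
Level 38 exceeds the maximum of 31; capped at 31.
Final offense level: 31.
Criminal history: 9 prior points → Category IV (8+).
Level 31 falls in the 29-31 band.
Grid: Level 29-31 × Category IV = 68-76 months.

68-76 months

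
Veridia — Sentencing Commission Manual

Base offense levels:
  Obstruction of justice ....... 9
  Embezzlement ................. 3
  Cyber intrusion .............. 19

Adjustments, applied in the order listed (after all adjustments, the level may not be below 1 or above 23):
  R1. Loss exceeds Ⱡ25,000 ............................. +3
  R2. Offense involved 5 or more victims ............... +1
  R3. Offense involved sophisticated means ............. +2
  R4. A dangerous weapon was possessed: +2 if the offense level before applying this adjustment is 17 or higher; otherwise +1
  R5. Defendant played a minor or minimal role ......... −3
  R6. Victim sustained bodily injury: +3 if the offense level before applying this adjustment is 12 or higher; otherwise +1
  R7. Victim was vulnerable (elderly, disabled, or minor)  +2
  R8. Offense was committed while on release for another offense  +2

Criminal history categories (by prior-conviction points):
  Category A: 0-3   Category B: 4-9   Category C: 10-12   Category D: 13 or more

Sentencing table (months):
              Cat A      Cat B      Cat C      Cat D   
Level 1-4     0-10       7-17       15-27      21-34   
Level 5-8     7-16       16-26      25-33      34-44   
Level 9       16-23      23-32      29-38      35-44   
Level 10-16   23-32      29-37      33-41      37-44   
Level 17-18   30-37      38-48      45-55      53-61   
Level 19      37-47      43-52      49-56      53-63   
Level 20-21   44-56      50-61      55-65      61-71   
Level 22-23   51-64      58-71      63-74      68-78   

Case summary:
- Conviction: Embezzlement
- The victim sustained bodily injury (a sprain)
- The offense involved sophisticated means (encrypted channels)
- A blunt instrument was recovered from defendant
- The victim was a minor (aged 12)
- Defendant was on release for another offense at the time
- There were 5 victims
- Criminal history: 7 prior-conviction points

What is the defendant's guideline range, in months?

29-37 months

Base offense level for embezzlement: 3.
R2 applies: 3 + 1 = 4.
R3 applies: 4 + 2 = 6.
R4 applies (level before this adjustment is 6 < 17, so +1): 6 + 1 = 7.
R6 applies (level before this adjustment is 7 < 12, so +1): 7 + 1 = 8.
R7 applies: 8 + 2 = 10.
R8 applies: 10 + 2 = 12.
Final offense level: 12.
Criminal history: 7 prior points → Category B (4-9).
Level 12 falls in the 10-16 band.
Grid: Level 10-16 × Category B = 29-37 months.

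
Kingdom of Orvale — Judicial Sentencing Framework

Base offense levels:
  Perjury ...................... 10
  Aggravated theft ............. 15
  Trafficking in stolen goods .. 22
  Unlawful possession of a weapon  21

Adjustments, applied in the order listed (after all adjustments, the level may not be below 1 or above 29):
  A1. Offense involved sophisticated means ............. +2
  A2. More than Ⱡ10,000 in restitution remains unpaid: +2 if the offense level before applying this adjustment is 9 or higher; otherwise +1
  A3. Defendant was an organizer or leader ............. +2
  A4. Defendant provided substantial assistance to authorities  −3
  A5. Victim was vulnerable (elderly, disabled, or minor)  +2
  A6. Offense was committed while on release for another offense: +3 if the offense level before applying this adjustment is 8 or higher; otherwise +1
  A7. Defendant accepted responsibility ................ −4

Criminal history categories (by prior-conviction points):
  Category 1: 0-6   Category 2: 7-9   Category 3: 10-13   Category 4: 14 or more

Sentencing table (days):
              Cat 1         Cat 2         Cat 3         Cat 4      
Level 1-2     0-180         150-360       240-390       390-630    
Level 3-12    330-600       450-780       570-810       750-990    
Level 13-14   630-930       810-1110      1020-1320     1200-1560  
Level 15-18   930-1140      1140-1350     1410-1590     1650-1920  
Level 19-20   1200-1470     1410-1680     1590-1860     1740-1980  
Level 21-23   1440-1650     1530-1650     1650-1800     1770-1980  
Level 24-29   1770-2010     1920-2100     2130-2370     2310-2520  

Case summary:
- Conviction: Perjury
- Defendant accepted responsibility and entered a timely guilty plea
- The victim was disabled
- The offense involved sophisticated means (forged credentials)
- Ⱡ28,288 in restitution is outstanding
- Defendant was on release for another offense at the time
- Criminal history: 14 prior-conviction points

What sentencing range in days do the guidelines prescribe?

Base offense level for perjury: 10.
A1 applies: 10 + 2 = 12.
A2 applies (level before this adjustment is 12 ≥ 9, so +2): 12 + 2 = 14.
A4 does not apply.
A5 applies: 14 + 2 = 16.
A6 applies (level before this adjustment is 16 ≥ 8, so +3): 16 + 3 = 19.
A7 applies: 19 − 4 = 15.
Final offense level: 15.
Criminal history: 14 prior points → Category 4 (14+).
Level 15 falls in the 15-18 band.
Grid: Level 15-18 × Category 4 = 1650-1920 days.

1650-1920 days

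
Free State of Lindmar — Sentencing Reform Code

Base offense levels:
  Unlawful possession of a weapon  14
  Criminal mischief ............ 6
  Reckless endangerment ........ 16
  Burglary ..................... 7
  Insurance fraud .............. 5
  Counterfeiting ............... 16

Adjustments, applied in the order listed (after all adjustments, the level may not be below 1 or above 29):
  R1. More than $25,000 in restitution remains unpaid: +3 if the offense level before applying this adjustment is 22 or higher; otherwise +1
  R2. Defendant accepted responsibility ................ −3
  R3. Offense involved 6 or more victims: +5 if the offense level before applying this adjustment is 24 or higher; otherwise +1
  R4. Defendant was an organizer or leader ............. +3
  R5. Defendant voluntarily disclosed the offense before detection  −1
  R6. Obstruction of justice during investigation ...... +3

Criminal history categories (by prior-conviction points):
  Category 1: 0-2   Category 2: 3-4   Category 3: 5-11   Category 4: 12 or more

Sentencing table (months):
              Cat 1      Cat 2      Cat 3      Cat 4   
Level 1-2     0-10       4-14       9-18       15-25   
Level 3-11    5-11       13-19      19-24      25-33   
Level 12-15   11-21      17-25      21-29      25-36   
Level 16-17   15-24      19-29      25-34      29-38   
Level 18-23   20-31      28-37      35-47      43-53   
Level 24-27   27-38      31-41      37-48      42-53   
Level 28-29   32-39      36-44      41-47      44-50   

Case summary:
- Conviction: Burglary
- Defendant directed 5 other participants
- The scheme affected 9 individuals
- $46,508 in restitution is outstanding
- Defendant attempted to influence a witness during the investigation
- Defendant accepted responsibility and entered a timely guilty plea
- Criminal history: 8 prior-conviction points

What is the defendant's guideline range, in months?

Base offense level for burglary: 7.
R1 applies (level before this adjustment is 7 < 22, so +1): 7 + 1 = 8.
R2 applies: 8 − 3 = 5.
R3 applies (level before this adjustment is 5 < 24, so +1): 5 + 1 = 6.
R4 applies: 6 + 3 = 9.
R6 applies: 9 + 3 = 12.
Final offense level: 12.
Criminal history: 8 prior points → Category 3 (5-11).
Level 12 falls in the 12-15 band.
Grid: Level 12-15 × Category 3 = 21-29 months.

21-29 months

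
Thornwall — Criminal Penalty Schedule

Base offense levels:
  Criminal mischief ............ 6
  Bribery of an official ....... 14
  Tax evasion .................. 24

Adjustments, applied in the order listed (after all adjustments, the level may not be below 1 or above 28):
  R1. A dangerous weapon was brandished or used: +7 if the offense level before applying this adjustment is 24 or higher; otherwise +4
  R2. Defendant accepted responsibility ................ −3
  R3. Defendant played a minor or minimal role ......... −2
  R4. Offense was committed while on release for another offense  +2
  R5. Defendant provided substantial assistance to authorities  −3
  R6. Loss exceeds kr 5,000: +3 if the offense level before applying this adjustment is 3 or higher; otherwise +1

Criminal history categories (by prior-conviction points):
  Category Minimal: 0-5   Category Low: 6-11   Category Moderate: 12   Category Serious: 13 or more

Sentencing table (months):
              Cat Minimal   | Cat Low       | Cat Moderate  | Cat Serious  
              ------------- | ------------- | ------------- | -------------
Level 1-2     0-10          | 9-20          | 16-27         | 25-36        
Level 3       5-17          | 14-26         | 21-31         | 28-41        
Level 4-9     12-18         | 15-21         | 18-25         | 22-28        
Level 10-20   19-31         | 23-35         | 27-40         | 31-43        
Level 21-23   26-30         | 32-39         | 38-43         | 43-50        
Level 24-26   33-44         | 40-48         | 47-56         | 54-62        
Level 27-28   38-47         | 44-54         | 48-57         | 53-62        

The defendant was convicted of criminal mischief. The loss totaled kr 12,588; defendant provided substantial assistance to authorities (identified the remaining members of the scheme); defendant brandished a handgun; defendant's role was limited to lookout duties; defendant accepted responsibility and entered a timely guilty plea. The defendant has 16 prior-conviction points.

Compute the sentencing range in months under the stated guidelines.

28-41 months

Base offense level for criminal mischief: 6.
R1 applies (level before this adjustment is 6 < 24, so +4): 6 + 4 = 10.
R2 applies: 10 − 3 = 7.
R3 applies: 7 − 2 = 5.
R4 does not apply.
R5 applies: 5 − 3 = 2.
R6 applies (level before this adjustment is 2 < 3, so +1): 2 + 1 = 3.
Final offense level: 3.
Criminal history: 16 prior points → Category Serious (13+).
Level 3 falls in the 3 band.
Grid: Level 3 × Category Serious = 28-41 months.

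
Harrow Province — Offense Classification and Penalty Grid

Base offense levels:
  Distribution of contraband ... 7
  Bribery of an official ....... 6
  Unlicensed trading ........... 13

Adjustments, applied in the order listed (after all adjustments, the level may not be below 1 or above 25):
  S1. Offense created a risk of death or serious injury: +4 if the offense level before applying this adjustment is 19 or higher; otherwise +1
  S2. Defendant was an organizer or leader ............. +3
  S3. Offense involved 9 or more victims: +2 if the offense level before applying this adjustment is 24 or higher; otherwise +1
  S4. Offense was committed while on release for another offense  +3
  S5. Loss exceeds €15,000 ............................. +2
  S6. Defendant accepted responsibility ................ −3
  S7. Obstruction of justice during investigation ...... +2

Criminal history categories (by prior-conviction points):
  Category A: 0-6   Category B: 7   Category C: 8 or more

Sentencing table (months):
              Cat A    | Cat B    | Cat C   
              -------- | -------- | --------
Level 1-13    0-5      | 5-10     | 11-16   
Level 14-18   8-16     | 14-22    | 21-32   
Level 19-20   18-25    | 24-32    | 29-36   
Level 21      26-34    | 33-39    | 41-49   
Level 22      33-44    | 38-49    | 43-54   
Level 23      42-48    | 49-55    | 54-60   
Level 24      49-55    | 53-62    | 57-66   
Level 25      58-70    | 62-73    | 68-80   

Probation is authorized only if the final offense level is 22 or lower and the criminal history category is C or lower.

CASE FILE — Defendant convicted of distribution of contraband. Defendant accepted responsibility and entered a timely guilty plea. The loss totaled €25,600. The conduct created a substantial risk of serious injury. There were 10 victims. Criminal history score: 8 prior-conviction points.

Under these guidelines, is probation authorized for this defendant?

Yes

Base offense level for distribution of contraband: 7.
S1 applies (level before this adjustment is 7 < 19, so +1): 7 + 1 = 8.
S2 does not apply.
S3 applies (level before this adjustment is 8 < 24, so +1): 8 + 1 = 9.
S4 does not apply.
S5 applies: 9 + 2 = 11.
S6 applies: 11 − 3 = 8.
S7 does not apply.
Final offense level: 8.
Criminal history: 8 prior points → Category C (8+).
Level 8 falls in the 1-13 band.
Grid: Level 1-13 × Category C = 11-16 months.
Probation check: level 8 ≤ 22 and category C ≤ C → eligible.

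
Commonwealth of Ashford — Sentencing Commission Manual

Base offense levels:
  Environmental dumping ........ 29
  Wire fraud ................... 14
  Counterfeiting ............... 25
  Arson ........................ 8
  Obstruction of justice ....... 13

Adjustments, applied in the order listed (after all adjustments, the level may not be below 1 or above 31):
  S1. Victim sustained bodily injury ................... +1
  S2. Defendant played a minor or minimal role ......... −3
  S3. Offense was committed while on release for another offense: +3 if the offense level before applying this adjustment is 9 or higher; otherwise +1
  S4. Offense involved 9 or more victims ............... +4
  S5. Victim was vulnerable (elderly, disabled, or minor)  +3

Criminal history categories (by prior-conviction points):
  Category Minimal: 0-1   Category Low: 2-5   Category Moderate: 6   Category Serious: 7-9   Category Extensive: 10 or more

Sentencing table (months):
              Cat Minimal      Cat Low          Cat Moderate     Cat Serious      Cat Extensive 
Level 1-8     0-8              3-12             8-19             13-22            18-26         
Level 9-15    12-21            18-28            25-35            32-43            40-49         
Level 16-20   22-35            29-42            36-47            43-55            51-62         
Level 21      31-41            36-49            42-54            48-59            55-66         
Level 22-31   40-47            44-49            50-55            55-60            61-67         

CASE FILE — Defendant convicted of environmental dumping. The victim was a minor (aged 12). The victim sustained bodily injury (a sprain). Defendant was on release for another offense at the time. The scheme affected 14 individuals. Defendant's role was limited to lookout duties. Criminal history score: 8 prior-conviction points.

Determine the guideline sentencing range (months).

Base offense level for environmental dumping: 29.
S1 applies: 29 + 1 = 30.
S2 applies: 30 − 3 = 27.
S3 applies (level before this adjustment is 27 ≥ 9, so +3): 27 + 3 = 30.
S4 applies: 30 + 4 = 34.
S5 applies: 34 + 3 = 37.
Level 37 exceeds the maximum of 31; capped at 31.
Final offense level: 31.
Criminal history: 8 prior points → Category Serious (7-9).
Level 31 falls in the 22-31 band.
Grid: Level 22-31 × Category Serious = 55-60 months.

55-60 months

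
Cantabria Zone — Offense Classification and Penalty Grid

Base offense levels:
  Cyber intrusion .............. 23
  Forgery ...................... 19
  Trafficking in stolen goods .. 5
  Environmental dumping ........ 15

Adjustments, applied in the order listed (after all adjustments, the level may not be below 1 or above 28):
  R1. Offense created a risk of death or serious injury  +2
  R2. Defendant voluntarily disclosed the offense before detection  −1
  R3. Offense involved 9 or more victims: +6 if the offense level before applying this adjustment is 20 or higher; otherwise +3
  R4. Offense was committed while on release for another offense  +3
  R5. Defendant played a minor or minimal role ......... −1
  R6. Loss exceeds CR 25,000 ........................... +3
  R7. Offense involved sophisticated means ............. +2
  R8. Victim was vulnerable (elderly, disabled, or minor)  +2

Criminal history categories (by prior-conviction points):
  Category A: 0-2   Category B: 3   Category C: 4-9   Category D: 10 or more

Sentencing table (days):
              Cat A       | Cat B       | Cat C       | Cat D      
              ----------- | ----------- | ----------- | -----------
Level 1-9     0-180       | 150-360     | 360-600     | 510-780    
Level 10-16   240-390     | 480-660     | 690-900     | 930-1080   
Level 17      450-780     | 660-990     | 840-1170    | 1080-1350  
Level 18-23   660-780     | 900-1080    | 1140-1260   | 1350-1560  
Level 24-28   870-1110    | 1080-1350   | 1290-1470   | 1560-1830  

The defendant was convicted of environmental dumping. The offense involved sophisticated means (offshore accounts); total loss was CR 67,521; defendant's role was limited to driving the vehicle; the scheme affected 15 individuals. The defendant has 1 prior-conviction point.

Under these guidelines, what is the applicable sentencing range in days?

660-780 days

Base offense level for environmental dumping: 15.
R1 does not apply.
R2 does not apply.
R3 applies (level before this adjustment is 15 < 20, so +3): 15 + 3 = 18.
R5 applies: 18 − 1 = 17.
R6 applies: 17 + 3 = 20.
R7 applies: 20 + 2 = 22.
Final offense level: 22.
Criminal history: 1 prior point → Category A (0-2).
Level 22 falls in the 18-23 band.
Grid: Level 18-23 × Category A = 660-780 days.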